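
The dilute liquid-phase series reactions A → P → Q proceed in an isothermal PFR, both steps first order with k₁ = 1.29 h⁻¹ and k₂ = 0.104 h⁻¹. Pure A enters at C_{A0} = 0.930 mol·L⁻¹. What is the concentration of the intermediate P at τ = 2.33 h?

Solving the coupled first-order balances gives C_P(τ) = [k₁/(k₂−k₁)]·C_{A0}·(e^(−k₁τ) − e^(−k₂τ)).
e^(−k₁τ) = e^(−1.29×2.33) = e^(−3.006) = 0.04950; e^(−k₂τ) = e^(−0.2423) = 0.7848.
C_P = 1.29×0.930/(0.104−1.29) × (0.04950−0.7848) = (-1.012)×(-0.7353) = 0.7438 mol·L⁻¹.

0.744 mol·L⁻¹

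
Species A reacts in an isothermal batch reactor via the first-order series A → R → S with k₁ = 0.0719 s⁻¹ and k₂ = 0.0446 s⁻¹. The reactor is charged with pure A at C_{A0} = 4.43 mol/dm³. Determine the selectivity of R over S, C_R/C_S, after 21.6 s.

The intermediate concentration in a first-order A→B→C sequence is C_R = k₁C_{A0}(e^(−k₁t) − e^(−k₂t))/(k₂−k₁).
e^(−k₁t) = e^(−0.0719×21.6) = e^(−1.553) = 0.2116; e^(−k₂t) = e^(−0.9634) = 0.3816.
C_R = 0.0719×4.43/(0.0446−0.0719) × (0.2116−0.3816) = (-11.67)×(-0.1700) = 1.983 mol/dm³.
C_A = C_{A0}e^(−k₁t) = 0.9374 mol/dm³, so C_S = C_{A0}−C_A−C_R = 1.509 mol/dm³; C_R/C_S = 1.31.

1.31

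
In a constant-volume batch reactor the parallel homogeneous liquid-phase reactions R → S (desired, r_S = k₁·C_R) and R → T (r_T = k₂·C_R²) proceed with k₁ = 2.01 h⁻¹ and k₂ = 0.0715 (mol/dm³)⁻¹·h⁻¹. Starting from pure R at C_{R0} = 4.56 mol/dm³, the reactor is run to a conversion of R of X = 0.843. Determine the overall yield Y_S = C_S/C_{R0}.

C_R = C_{R0}(1−X) = 0.7159 mol/dm³.
Along a PFR/batch, dC_S/dC_R = −r_S/(r_S+r_T) = −k₁/(k₁+k₂·C_R).
Integrating from C_{R0} to C_R: C_S = (2.01/0.0715)·ln[(2.01+0.0715·4.56)/(2.01+0.0715·0.716)] = 28.11·ln(2.336/2.061) = 3.519 mol/dm³.
Y_S = C_S/C_{R0} = 3.519/4.56 = 0.772.

0.772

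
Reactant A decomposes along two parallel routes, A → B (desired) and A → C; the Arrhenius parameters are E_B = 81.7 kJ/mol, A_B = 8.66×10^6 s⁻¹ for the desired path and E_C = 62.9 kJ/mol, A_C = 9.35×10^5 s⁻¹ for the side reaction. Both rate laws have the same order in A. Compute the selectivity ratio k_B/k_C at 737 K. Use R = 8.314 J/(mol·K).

With equal orders, S_{B/C} = k_B/k_C = (A_B/A_C)·exp[(E_C−E_B)/(RT)].
(E_C−E_B)/(RT) = (62.9−81.7)×10³/(8.314×737) = -18800/6127 = -3.068.
k_B/k_C = (8.66×10^6/9.35×10^5)·exp(-3.068) = 9.262 × 0.04651 = 0.431.
Since E_B > E_C, raising the temperature improves selectivity toward B.

0.431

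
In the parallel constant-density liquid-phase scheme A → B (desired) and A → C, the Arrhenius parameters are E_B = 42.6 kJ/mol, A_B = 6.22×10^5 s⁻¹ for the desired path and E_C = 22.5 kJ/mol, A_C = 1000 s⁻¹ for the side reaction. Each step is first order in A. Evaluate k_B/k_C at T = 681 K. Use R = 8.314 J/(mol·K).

17.9

Since both paths have the same order in A, the concentration cancels and S_{B/C} = k_B/k_C = (A_B/A_C)·exp[(E_C−E_B)/(RT)].
(E_C−E_B)/(RT) = (22.5−42.6)×10³/(8.314×681) = -20100/5662 = -3.550.
k_B/k_C = (6.22×10^5/1000)·exp(-3.550) = 622.0 × 0.02872 = 17.9.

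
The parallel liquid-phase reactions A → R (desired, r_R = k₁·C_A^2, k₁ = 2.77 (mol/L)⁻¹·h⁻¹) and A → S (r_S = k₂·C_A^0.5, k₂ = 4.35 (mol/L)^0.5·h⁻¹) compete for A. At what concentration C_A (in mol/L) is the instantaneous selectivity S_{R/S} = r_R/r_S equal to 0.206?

S_{R/S} = (k₁/k₂)·C_A^1.5 ⇒ C_A = (S·k₂/k₁)^(1/1.5).
= (0.206×4.35/2.77)^(0.6667) = (0.3235)^(0.6667) = 0.471 mol/L.

0.471 mol/L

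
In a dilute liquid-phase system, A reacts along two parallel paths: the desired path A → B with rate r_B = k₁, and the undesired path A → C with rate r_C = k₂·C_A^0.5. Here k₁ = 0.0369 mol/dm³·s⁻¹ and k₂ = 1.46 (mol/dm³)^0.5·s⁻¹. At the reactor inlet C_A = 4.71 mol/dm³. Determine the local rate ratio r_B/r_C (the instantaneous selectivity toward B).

S_{B/C} = r_B/r_C = (k₁)/(k₂·C_A^0.5) = (k₁/k₂)·C_A^-0.5.
= (0.0369) / (1.46×4.710^0.5) = 0.03690/3.169 = 0.0116.

0.0116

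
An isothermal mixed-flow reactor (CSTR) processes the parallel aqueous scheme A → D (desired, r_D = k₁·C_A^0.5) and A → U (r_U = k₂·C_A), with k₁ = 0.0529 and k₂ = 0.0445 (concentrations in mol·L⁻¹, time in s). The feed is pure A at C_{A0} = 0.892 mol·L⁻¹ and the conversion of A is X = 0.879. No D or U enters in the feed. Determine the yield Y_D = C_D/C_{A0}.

Exit C_A = C_{A0}(1−X) = 0.892×0.121 = 0.1079 mol·L⁻¹.
Rates in a CSTR are evaluated at the outlet concentration: r_D = 0.0529×0.1079^0.5 = 0.01738, r_U = 0.0445×0.1079 = 0.004803.
Fraction of consumed A going to D: r_D/(r_D+r_U) = 0.7835.
C_D = 0.7835·C_{A0}·X = 0.7835×0.892×0.879 = 0.614 mol·L⁻¹; Y_D = C_D/C_{A0} = 0.689.

0.689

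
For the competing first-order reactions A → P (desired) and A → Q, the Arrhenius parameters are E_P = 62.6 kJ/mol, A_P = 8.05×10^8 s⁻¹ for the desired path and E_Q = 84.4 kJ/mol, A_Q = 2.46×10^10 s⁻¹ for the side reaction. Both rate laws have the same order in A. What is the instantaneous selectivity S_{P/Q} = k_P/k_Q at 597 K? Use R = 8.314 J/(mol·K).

k_P/k_Q = (A_P/A_Q)·exp[−(E_P−E_Q)/(RT)] = (A_P/A_Q)·exp[(E_Q−E_P)/(RT)].
(E_Q−E_P)/(RT) = (84.4−62.6)×10³/(8.314×597) = 21800/4963 = 4.392.
k_P/k_Q = (8.05×10^8/2.46×10^10)·exp(4.392) = 0.03272 × 80.81 = 2.64.

2.64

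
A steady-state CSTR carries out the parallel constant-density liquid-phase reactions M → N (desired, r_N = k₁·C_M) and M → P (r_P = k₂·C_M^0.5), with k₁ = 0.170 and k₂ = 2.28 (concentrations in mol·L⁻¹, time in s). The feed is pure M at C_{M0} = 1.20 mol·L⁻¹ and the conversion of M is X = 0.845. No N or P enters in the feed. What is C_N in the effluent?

Exit C_M = C_{M0}(1−X) = 1.20×0.155 = 0.1860 mol·L⁻¹.
A CSTR operates uniformly at the exit composition, giving r_N = 0.03162 and r_P = 0.9833 (each k·C_M^n at C_M = 0.1860).
Fraction of consumed M going to N: r_N/(r_N+r_P) = 0.03115.
C_N = 0.03115·C_{M0}·X = 0.03115×1.20×0.845 = 0.0316 mol·L⁻¹.

0.0316 mol·L⁻¹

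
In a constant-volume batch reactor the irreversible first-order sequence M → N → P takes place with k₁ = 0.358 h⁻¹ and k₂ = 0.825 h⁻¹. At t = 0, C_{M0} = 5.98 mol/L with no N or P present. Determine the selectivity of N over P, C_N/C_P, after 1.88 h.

0.875

The intermediate concentration in a first-order A→B→C sequence is C_N = k₁C_{M0}(e^(−k₁t) − e^(−k₂t))/(k₂−k₁).
e^(−k₁t) = e^(−0.358×1.88) = e^(−0.6730) = 0.5102; e^(−k₂t) = e^(−1.551) = 0.2120.
C_N = 0.358×5.98/(0.825−0.358) × (0.5102−0.2120) = 4.584×0.2981 = 1.367 mol/L.
C_M = C_{M0}e^(−k₁t) = 3.051 mol/L, so C_P = C_{M0}−C_M−C_N = 1.563 mol/L; C_N/C_P = 0.875.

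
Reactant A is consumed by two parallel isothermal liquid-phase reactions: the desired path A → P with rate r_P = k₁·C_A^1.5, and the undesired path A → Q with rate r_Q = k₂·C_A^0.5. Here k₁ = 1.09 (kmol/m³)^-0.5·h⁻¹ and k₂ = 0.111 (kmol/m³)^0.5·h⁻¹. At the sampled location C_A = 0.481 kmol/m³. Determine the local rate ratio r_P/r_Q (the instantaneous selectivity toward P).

S_{P/Q} = r_P/r_Q = (k₁·C_A^1.5)/(k₂·C_A^0.5) = (k₁/k₂)·C_A.
= (1.09×0.4810^1.5) / (0.111×0.4810^0.5) = 0.3636/0.07698 = 4.72.

4.72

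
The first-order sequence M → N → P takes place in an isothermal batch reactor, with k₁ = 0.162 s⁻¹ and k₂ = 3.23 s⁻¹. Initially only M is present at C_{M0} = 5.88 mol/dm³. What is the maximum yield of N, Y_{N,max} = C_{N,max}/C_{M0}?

Evaluating C_N at t_opt = ln(k₂/k₁)/(k₂−k₁) gives C_{N,max}/C_{M0} = (k₁/k₂)^[k₂/(k₂−k₁)].
= (0.162/3.23)^(3.23/(3.23−0.162)) = (0.05015)^(1.053) = 0.04282.

0.0428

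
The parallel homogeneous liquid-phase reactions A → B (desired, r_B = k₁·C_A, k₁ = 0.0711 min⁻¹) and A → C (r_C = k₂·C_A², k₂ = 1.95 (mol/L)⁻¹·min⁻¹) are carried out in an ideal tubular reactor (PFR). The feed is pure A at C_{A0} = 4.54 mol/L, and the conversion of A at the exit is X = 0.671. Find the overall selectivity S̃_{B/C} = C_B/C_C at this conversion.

0.0133

C_A = C_{A0}(1−X) = 1.494 mol/L.
Along a PFR/batch, dC_B/dC_A = −r_B/(r_B+r_C) = −k₁/(k₁+k₂·C_A).
Integrating from C_{A0} to C_A: C_B = (0.0711/1.95)·ln[(0.0711+1.95·4.54)/(0.0711+1.95·1.49)] = 0.03646·ln(8.924/2.984) = 0.03995 mol/L.
C_C = (C_{A0}−C_A)−C_B = 3.006 mol/L; S̃_{B/C} = 0.03995/3.006 = 0.0133.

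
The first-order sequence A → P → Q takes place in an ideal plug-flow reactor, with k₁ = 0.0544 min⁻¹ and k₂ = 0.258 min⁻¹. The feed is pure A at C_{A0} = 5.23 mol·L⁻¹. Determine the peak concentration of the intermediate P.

For a first-order series the maximum intermediate yield is C_{P,max}/C_{A0} = (k₁/k₂)^[k₂/(k₂−k₁)].
= (0.0544/0.258)^(0.258/(0.258−0.0544)) = (0.2109)^(1.267) = 0.1391.
C_{P,max} = 0.1391×5.23 = 0.728 mol·L⁻¹.

0.728 mol·L⁻¹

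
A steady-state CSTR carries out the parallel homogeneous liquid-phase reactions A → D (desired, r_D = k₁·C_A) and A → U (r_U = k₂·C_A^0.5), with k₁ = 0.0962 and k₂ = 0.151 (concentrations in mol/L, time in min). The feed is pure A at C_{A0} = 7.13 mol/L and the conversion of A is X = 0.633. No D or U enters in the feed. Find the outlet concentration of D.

Exit C_A = C_{A0}(1−X) = 7.13×0.367 = 2.617 mol/L.
In a CSTR the entire volume is at exit conditions, so r_D = 0.0962×2.617 = 0.2517 and r_U = 0.151×2.617^0.5 = 0.2443.
Fraction of consumed A going to D: r_D/(r_D+r_U) = 0.5075.
C_D = 0.5075·C_{A0}·X = 0.5075×7.13×0.633 = 2.29 mol/L.

2.29 mol/L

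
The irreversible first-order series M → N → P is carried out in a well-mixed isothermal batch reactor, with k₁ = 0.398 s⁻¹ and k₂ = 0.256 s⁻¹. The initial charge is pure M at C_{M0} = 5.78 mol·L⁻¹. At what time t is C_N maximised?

The intermediate peaks when r₁ = r₂, i.e. k₁e^(−k₁t) = k₂e^(−k₂t), giving t_opt = ln(k₂/k₁)/(k₂−k₁).
= ln(0.256/0.398)/(0.256−0.398) = ln(0.6432)/-0.1420 = -0.4413/-0.1420 = 3.11 s.

3.11 s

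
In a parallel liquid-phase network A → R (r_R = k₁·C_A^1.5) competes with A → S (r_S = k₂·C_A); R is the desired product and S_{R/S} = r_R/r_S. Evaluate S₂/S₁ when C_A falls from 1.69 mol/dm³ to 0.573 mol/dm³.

S_{R/S} = (k₁/k₂)·C_A^0.5, so S₂/S₁ = (C_{A,2}/C_{A,1})^0.5.
= (0.573/1.69)^0.5 = (0.3391)^0.5 = 0.582.

0.582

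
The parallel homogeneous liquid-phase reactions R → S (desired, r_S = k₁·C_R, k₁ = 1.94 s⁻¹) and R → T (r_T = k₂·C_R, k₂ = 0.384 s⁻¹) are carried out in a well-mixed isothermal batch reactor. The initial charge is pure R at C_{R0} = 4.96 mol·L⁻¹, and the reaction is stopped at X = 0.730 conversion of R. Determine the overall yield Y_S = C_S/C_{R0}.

C_R = C_{R0}(1−X) = 1.339 mol·L⁻¹.
Both paths are first order in R, so the instantaneous fraction to S is constant: dC_S/d(−C_R) = k₁/(k₁+k₂) = 0.8348.
C_S = 0.8348·(C_{R0}−C_R) = 0.8348×3.621 = 3.02 mol·L⁻¹.
Y_S = C_S/C_{R0} = 3.023/4.96 = 0.609.

0.609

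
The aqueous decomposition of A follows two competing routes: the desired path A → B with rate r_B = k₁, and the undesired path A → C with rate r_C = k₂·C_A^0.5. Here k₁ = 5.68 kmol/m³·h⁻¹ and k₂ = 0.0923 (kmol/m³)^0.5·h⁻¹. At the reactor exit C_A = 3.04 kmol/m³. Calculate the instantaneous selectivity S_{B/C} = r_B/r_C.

35.3

S_{B/C} = r_B/r_C = (k₁)/(k₂·C_A^0.5) = (k₁/k₂)·C_A^-0.5.
= (5.68) / (0.0923×3.040^0.5) = 5.680/0.1609 = 35.3.
The undesired path is higher order in A, so low C_A (CSTR or dilute feed) favours B.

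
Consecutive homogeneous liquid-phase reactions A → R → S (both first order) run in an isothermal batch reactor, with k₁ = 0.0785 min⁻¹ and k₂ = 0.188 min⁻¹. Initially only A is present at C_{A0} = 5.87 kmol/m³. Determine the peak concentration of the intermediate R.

1.31 kmol/m³

At the optimum, C_{R,max}/C_{A0} = (k₁/k₂)^[k₂/(k₂−k₁)].
= (0.0785/0.188)^(0.188/(0.188−0.0785)) = (0.4176)^(1.717) = 0.2233.
C_{R,max} = 0.2233×5.87 = 1.31 kmol/m³.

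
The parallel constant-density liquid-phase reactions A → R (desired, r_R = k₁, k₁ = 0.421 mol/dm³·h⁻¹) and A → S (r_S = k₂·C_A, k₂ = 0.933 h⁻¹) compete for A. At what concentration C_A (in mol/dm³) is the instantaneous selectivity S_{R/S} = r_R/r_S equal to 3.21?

0.141 mol/dm³

S_{R/S} = (k₁/k₂)·C_A⁻¹ ⇒ C_A = (S·k₂/k₁)^(-1).
= (3.21×0.933/0.421)^(-1) = (7.114)^(-1) = 0.141 mol/dm³.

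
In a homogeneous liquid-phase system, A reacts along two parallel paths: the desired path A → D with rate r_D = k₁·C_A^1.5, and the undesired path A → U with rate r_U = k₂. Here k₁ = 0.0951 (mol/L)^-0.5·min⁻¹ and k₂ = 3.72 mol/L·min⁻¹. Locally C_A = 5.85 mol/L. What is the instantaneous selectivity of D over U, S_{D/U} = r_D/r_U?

S_{D/U} = r_D/r_U = (k₁·C_A^1.5)/(k₂) = (k₁/k₂)·C_A^1.5.
= (0.0951×5.850^1.5) / (3.72) = 1.346/3.720 = 0.362.

0.362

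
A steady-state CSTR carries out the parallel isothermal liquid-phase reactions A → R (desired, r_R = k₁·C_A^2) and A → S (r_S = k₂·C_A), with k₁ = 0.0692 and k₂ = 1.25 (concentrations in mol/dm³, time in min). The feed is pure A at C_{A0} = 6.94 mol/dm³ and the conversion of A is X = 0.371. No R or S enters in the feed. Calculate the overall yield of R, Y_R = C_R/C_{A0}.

0.0722

Exit C_A = C_{A0}(1−X) = 6.94×0.629 = 4.365 mol/dm³.
Rates in a CSTR are evaluated at the outlet concentration: r_R = 0.0692×4.365^2 = 1.319, r_S = 1.25×4.365 = 5.457.
Fraction of consumed A going to R: r_R/(r_R+r_S) = 0.1946.
C_R = 0.1946·C_{A0}·X = 0.1946×6.94×0.371 = 0.501 mol/dm³; Y_R = C_R/C_{A0} = 0.0722.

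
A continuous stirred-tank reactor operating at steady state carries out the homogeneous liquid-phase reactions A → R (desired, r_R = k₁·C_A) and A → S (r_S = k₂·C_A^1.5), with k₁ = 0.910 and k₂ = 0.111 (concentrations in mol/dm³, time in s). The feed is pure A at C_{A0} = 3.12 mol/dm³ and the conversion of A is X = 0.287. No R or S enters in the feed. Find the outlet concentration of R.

0.758 mol/dm³

Exit C_A = C_{A0}(1−X) = 3.12×0.713 = 2.225 mol/dm³.
Rates in a CSTR are evaluated at the outlet concentration: r_R = 0.910×2.225 = 2.024, r_S = 0.111×2.225^1.5 = 0.3683.
Fraction of consumed A going to R: r_R/(r_R+r_S) = 0.8461.
C_R = 0.8461·C_{A0}·X = 0.8461×3.12×0.287 = 0.758 mol/dm³.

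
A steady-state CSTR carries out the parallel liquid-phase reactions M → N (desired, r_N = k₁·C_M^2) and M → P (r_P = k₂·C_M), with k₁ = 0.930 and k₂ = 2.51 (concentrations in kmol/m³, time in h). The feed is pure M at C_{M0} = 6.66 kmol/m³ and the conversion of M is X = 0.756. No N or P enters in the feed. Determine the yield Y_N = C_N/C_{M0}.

Exit C_M = C_{M0}(1−X) = 6.66×0.244 = 1.625 kmol/m³.
Rates in a CSTR are evaluated at the outlet concentration: r_N = 0.930×1.625^2 = 2.456, r_P = 2.51×1.625 = 4.079.
Fraction of consumed M going to N: r_N/(r_N+r_P) = 0.3758.
C_N = 0.3758·C_{M0}·X = 0.3758×6.66×0.756 = 1.89 kmol/m³; Y_N = C_N/C_{M0} = 0.284.

0.284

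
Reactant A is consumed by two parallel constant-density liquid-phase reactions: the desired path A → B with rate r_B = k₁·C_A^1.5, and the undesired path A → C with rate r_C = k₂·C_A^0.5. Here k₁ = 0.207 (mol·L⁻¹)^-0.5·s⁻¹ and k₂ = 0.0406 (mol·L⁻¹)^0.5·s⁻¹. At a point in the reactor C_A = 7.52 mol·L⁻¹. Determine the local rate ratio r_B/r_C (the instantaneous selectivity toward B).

S_{B/C} = r_B/r_C = (k₁·C_A^1.5)/(k₂·C_A^0.5) = (k₁/k₂)·C_A.
= (0.207×7.520^1.5) / (0.0406×7.520^0.5) = 4.269/0.1113 = 38.3.

38.3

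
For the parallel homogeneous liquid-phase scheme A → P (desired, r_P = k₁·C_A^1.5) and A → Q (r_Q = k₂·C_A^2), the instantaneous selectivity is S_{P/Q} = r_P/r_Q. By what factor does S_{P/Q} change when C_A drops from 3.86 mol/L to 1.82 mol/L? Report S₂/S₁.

S_{P/Q} = (k₁/k₂)·C_A^-0.5, so S₂/S₁ = (C_{A,2}/C_{A,1})^-0.5.
= (1.82/3.86)^(-0.5) = (0.4715)^(-0.5) = 1.46.

1.46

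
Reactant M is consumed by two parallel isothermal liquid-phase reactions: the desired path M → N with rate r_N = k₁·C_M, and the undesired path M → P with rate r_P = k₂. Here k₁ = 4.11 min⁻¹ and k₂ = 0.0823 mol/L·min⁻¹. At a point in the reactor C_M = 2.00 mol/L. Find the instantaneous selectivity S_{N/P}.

S_{N/P} = r_N/r_P = (k₁·C_M)/(k₂) = (k₁/k₂)·C_M.
= (4.11×2.000) / (0.0823) = 8.220/0.08230 = 99.9.
Since the desired path is higher order in M, keeping C_M high (PFR or concentrated feed) favours N.

99.9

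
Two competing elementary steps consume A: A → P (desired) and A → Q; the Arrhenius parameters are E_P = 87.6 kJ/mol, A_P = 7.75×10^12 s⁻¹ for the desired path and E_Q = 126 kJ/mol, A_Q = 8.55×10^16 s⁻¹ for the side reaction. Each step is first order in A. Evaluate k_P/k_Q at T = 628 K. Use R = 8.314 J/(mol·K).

0.142

k_P/k_Q = (A_P/A_Q)·exp[−(E_P−E_Q)/(RT)] = (A_P/A_Q)·exp[(E_Q−E_P)/(RT)].
(E_Q−E_P)/(RT) = (126−87.6)×10³/(8.314×628) = 38400/5221 = 7.355.
k_P/k_Q = (7.75×10^12/8.55×10^16)·exp(7.355) = 9.064×10^-5 × 1563 = 0.142.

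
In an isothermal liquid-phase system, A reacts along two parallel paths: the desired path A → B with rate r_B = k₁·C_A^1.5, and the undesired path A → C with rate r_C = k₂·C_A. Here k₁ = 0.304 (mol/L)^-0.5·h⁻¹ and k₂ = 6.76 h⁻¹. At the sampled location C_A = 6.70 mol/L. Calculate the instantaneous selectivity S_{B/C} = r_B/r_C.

S_{B/C} = r_B/r_C = (k₁·C_A^1.5)/(k₂·C_A) = (k₁/k₂)·C_A^0.5.
= (0.304×6.700^1.5) / (6.76×6.700) = 5.272/45.29 = 0.116.

0.116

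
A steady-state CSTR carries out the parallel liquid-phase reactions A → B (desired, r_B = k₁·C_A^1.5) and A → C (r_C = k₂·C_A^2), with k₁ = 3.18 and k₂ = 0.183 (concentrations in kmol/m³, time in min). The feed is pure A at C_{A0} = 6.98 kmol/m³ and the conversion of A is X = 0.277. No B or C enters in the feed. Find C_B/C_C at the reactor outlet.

7.74

Exit C_A = C_{A0}(1−X) = 6.98×0.723 = 5.047 kmol/m³.
A CSTR operates uniformly at the exit composition, giving r_B = 36.05 and r_C = 4.661 (each k·C_A^n at C_A = 5.047).
Overall selectivity = C_B/C_C = r_Bτ/(r_Cτ) = r_B/r_C = 7.74.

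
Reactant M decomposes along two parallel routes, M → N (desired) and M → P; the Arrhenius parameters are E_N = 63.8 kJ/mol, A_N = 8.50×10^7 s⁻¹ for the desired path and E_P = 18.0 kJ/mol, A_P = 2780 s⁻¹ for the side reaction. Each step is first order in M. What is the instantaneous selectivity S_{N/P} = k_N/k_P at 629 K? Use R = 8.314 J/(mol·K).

4.81

Since both paths have the same order in M, the concentration cancels and S_{N/P} = k_N/k_P = (A_N/A_P)·exp[(E_P−E_N)/(RT)].
(E_P−E_N)/(RT) = (18.0−63.8)×10³/(8.314×629) = -45800/5230 = -8.758.
k_N/k_P = (8.50×10^7/2780)·exp(-8.758) = 30576 × 1.572×10^-4 = 4.81.
Since E_N > E_P, raising the temperature improves selectivity toward N.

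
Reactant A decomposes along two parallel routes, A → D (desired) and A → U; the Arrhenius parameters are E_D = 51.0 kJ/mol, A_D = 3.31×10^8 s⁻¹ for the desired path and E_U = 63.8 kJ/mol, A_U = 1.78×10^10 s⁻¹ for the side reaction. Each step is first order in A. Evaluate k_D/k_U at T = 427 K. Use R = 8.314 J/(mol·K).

0.684

Since both paths have the same order in A, the concentration cancels and S_{D/U} = k_D/k_U = (A_D/A_U)·exp[(E_U−E_D)/(RT)].
(E_U−E_D)/(RT) = (63.8−51.0)×10³/(8.314×427) = 12800/3550 = 3.606.
k_D/k_U = (3.31×10^8/1.78×10^10)·exp(3.606) = 0.01860 × 36.80 = 0.684.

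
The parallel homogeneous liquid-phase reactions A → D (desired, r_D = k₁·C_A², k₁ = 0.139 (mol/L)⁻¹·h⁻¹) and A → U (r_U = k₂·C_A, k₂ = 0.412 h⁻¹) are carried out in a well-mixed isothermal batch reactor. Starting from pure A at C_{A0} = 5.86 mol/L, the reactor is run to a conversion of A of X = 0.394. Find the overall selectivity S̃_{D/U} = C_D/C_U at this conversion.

C_A = C_{A0}(1−X) = 3.551 mol/L.
Along a PFR/batch, dC_U/dC_A = −r_U/(r_D+r_U) = −k₂/(k₂+k₁·C_A).
Integrating from C_{A0} to C_A: C_U = (0.412/0.139)·ln[(0.412+0.139·5.86)/(0.412+0.139·3.55)] = 2.964·ln(1.227/0.9056) = 0.8991 mol/L.
Then C_D = (C_{A0}−C_A) − C_U = 2.309 − 0.8991 = 1.410 mol/L.
S̃_{D/U} = C_D/C_U = 1.410/0.8991 = 1.57.

1.57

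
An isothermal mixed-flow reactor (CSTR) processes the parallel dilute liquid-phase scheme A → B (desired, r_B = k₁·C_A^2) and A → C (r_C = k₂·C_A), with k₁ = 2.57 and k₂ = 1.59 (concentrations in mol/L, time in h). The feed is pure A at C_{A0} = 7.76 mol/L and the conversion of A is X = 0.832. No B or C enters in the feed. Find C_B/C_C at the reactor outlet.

2.11

Exit C_A = C_{A0}(1−X) = 7.76×0.168 = 1.304 mol/L.
A CSTR operates uniformly at the exit composition, giving r_B = 4.368 and r_C = 2.073 (each k·C_A^n at C_A = 1.304).
Overall selectivity = C_B/C_C = r_Bτ/(r_Cτ) = r_B/r_C = 2.11.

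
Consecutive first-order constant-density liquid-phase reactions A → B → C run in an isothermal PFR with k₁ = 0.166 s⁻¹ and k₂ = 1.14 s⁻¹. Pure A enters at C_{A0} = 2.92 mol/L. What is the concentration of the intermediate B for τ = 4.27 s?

The intermediate concentration in a first-order A→B→C sequence is C_B = k₁C_{A0}(e^(−k₁τ) − e^(−k₂τ))/(k₂−k₁).
e^(−k₁τ) = e^(−0.166×4.27) = e^(−0.7088) = 0.4922; e^(−k₂τ) = e^(−4.868) = 0.007690.
C_B = 0.166×2.92/(1.14−0.166) × (0.4922−0.007690) = 0.4977×0.4845 = 0.2411 mol/L.

0.241 mol/L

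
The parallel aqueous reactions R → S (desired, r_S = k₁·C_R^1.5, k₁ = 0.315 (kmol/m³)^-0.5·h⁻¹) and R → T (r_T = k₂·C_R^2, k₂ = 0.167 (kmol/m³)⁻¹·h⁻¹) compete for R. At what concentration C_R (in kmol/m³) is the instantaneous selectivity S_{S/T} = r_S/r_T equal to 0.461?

16.7 kmol/m³

S_{S/T} = (k₁/k₂)·C_R^-0.5 ⇒ C_R = (S·k₂/k₁)^(-2).
= (0.461×0.167/0.315)^(-2) = (0.2444)^(-2) = 16.7 kmol/m³.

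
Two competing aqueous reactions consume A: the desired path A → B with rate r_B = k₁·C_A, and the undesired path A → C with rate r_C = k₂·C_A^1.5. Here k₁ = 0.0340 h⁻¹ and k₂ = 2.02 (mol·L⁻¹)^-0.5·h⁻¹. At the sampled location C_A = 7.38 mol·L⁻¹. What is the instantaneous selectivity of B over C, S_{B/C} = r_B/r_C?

0.00620

S_{B/C} = r_B/r_C = (k₁·C_A)/(k₂·C_A^1.5) = (k₁/k₂)·C_A^-0.5.
= (0.0340×7.380) / (2.02×7.380^1.5) = 0.2509/40.50 = 0.00620.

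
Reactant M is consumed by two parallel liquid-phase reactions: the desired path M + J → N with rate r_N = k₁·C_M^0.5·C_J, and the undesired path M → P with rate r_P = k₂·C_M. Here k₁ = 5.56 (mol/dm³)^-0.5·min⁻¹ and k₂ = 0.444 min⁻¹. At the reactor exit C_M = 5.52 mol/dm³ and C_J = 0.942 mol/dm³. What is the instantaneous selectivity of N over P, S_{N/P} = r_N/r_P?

5.02

S_{N/P} = r_N/r_P = (k₁·C_M^0.5·C_J)/(k₂·C_M) = (k₁/k₂)·C_M^-0.5·C_J.
= (5.56×5.520^0.5×0.9420) / (0.444×5.520) = 12.31/2.451 = 5.02.
The undesired path is higher order in M, so low C_M (CSTR or dilute feed) favours N.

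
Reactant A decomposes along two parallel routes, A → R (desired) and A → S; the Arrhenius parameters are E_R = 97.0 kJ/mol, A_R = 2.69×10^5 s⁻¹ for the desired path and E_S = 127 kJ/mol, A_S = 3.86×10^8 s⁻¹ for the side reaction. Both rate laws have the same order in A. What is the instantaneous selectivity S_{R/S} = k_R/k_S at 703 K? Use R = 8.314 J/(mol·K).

0.118

Since both paths have the same order in A, the concentration cancels and S_{R/S} = k_R/k_S = (A_R/A_S)·exp[(E_S−E_R)/(RT)].
(E_S−E_R)/(RT) = (127−97.0)×10³/(8.314×703) = 30000/5845 = 5.133.
k_R/k_S = (2.69×10^5/3.86×10^8)·exp(5.133) = 6.969×10^-4 × 169.5 = 0.118.
Since E_R < E_S, lowering the temperature improves selectivity toward R.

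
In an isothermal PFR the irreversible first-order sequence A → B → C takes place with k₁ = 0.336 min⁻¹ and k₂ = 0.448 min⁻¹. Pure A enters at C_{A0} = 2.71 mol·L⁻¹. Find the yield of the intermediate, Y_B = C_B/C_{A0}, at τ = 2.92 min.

0.314

The intermediate concentration in a first-order A→B→C sequence is C_B = k₁C_{A0}(e^(−k₁τ) − e^(−k₂τ))/(k₂−k₁).
e^(−k₁τ) = e^(−0.336×2.92) = e^(−0.9811) = 0.3749; e^(−k₂τ) = e^(−1.308) = 0.2703.
C_B = 0.336×2.71/(0.448−0.336) × (0.3749−0.2703) = 8.130×0.1046 = 0.8502 mol·L⁻¹.
Y_B = C_B/C_{A0} = 0.8502/2.71 = 0.314.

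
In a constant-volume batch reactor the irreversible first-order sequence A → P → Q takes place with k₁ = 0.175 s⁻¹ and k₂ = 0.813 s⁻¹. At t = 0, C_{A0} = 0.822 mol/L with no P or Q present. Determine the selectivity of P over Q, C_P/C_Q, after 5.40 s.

0.203

Solving the coupled first-order balances gives C_P(t) = [k₁/(k₂−k₁)]·C_{A0}·(e^(−k₁t) − e^(−k₂t)).
e^(−k₁t) = e^(−0.175×5.40) = e^(−0.9450) = 0.3887; e^(−k₂t) = e^(−4.390) = 0.01240.
C_P = 0.175×0.822/(0.813−0.175) × (0.3887−0.01240) = 0.2255×0.3763 = 0.08484 mol/L.
C_A = C_{A0}e^(−k₁t) = 0.3195 mol/L, so C_Q = C_{A0}−C_A−C_P = 0.4177 mol/L; C_P/C_Q = 0.203.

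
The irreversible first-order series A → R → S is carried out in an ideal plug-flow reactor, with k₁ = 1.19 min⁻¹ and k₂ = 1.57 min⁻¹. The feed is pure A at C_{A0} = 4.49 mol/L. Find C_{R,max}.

1.43 mol/L

At the optimum, C_{R,max}/C_{A0} = (k₁/k₂)^[k₂/(k₂−k₁)].
= (1.19/1.57)^(1.57/(1.57−1.19)) = (0.7580)^(4.132) = 0.3182.
C_{R,max} = 0.3182×4.49 = 1.43 mol/L.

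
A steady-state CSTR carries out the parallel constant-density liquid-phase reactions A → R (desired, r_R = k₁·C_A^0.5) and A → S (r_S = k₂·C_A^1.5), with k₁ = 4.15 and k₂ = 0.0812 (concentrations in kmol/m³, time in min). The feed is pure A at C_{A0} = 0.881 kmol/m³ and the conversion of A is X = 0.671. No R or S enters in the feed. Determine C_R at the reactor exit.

Exit C_A = C_{A0}(1−X) = 0.881×0.329 = 0.2898 kmol/m³.
Rates in a CSTR are evaluated at the outlet concentration: r_R = 4.15×0.2898^0.5 = 2.234, r_S = 0.0812×0.2898^1.5 = 0.01267.
Fraction of consumed A going to R: r_R/(r_R+r_S) = 0.9944.
C_R = 0.9944·C_{A0}·X = 0.9944×0.881×0.671 = 0.588 kmol/m³.

0.588 kmol/m³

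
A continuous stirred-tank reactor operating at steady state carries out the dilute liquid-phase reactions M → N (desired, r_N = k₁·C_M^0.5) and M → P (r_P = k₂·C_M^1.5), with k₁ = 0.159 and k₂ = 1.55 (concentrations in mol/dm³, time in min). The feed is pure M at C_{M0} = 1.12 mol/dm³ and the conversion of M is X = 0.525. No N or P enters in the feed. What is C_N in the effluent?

0.0951 mol/dm³

Exit C_M = C_{M0}(1−X) = 1.12×0.475 = 0.5320 mol/dm³.
A CSTR operates uniformly at the exit composition, giving r_N = 0.1160 and r_P = 0.6014 (each k·C_M^n at C_M = 0.5320).
Fraction of consumed M going to N: r_N/(r_N+r_P) = 0.1617.
C_N = 0.1617·C_{M0}·X = 0.1617×1.12×0.525 = 0.0951 mol/dm³.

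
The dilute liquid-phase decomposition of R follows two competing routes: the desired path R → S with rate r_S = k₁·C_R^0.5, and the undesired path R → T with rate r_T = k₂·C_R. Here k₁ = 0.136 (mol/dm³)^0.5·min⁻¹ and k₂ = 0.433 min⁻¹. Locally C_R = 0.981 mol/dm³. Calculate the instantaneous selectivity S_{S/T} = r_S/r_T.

0.317

S_{S/T} = r_S/r_T = (k₁·C_R^0.5)/(k₂·C_R) = (k₁/k₂)·C_R^-0.5.
= (0.136×0.9810^0.5) / (0.433×0.9810) = 0.1347/0.4248 = 0.317.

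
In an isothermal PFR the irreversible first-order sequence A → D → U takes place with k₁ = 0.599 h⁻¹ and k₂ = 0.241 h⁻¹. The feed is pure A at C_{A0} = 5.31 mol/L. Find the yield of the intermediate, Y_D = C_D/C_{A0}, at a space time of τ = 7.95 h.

0.232

For first-order series with pure A initially, C_D(τ) = k₁C_{A0}/(k₂−k₁)·(e^(−k₁τ) − e^(−k₂τ)).
e^(−k₁τ) = e^(−0.599×7.95) = e^(−4.762) = 0.008548; e^(−k₂τ) = e^(−1.916) = 0.1472.
C_D = 0.599×5.31/(0.241−0.599) × (0.008548−0.1472) = (-8.885)×(-0.1387) = 1.232 mol/L.
Y_D = C_D/C_{A0} = 1.232/5.31 = 0.232.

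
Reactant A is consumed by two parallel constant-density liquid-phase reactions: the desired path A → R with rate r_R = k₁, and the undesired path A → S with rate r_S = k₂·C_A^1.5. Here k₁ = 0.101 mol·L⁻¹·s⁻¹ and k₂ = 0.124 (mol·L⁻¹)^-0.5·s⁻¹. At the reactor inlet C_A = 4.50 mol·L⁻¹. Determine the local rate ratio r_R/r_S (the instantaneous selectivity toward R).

0.0853

S_{R/S} = r_R/r_S = (k₁)/(k₂·C_A^1.5) = (k₁/k₂)·C_A^-1.5.
= (0.101) / (0.124×4.500^1.5) = 0.1010/1.184 = 0.0853.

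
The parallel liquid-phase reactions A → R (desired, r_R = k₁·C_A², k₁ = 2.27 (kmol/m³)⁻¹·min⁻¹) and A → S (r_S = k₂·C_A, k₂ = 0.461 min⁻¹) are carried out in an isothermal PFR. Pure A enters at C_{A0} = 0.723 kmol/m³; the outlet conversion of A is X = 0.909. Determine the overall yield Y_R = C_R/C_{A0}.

C_A = C_{A0}(1−X) = 0.06579 kmol/m³.
Along a PFR/batch, dC_S/dC_A = −r_S/(r_R+r_S) = −k₂/(k₂+k₁·C_A).
Integrating from C_{A0} to C_A: C_S = (0.461/2.27)·ln[(0.461+2.27·0.723)/(0.461+2.27·0.0658)] = 0.2031·ln(2.102/0.6104) = 0.2512 kmol/m³.
Then C_R = (C_{A0}−C_A) − C_S = 0.6572 − 0.2512 = 0.4061 kmol/m³.
Y_R = C_R/C_{A0} = 0.4061/0.723 = 0.562.

0.562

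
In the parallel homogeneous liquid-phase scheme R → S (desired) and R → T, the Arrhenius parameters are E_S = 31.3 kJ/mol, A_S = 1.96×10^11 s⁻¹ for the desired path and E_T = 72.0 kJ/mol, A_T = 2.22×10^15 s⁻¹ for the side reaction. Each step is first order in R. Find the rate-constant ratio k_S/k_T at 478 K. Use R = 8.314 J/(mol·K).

With equal orders, S_{S/T} = k_S/k_T = (A_S/A_T)·exp[(E_T−E_S)/(RT)].
(E_T−E_S)/(RT) = (72.0−31.3)×10³/(8.314×478) = 40700/3974 = 10.24.
k_S/k_T = (1.96×10^11/2.22×10^15)·exp(10.24) = 8.829×10^-5 × 28038 = 2.48.
Since E_S < E_T, lowering the temperature improves selectivity toward S.

2.48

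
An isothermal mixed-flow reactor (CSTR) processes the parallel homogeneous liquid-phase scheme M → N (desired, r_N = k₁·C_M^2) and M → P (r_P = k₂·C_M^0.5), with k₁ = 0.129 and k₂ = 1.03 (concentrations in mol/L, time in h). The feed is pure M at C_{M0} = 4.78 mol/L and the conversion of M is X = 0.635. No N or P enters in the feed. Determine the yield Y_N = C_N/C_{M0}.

Exit C_M = C_{M0}(1−X) = 4.78×0.365 = 1.745 mol/L.
In a CSTR the entire volume is at exit conditions, so r_N = 0.129×1.745^2 = 0.3927 and r_P = 1.03×1.745^0.5 = 1.360.
Fraction of consumed M going to N: r_N/(r_N+r_P) = 0.2240.
C_N = 0.2240·C_{M0}·X = 0.2240×4.78×0.635 = 0.680 mol/L; Y_N = C_N/C_{M0} = 0.142.

0.142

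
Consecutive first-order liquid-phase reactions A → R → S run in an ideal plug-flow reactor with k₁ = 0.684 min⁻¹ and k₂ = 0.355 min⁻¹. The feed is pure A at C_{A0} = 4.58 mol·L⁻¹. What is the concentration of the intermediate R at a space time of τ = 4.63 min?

1.44 mol·L⁻¹

Solving the coupled first-order balances gives C_R(τ) = [k₁/(k₂−k₁)]·C_{A0}·(e^(−k₁τ) − e^(−k₂τ)).
e^(−k₁τ) = e^(−0.684×4.63) = e^(−3.167) = 0.04213; e^(−k₂τ) = e^(−1.644) = 0.1933.
C_R = 0.684×4.58/(0.355−0.684) × (0.04213−0.1933) = (-9.522)×(-0.1511) = 1.439 mol·L⁻¹.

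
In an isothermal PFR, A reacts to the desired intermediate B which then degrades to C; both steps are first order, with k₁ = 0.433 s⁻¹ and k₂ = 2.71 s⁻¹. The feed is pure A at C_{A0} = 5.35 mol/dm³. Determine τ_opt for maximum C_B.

Setting dC_B/dτ = 0 gives τ_opt = ln(k₂/k₁)/(k₂−k₁).
= ln(2.71/0.433)/(2.71−0.433) = ln(6.259)/2.277 = 1.834/2.277 = 0.805 s.

0.805 s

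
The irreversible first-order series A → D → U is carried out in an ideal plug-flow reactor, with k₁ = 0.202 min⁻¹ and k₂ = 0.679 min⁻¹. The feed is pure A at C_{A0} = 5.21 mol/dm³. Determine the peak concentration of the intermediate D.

0.928 mol/dm³

For a first-order series the maximum intermediate yield is C_{D,max}/C_{A0} = (k₁/k₂)^[k₂/(k₂−k₁)].
= (0.202/0.679)^(0.679/(0.679−0.202)) = (0.2975)^(1.423) = 0.1780.
C_{D,max} = 0.1780×5.21 = 0.928 mol/dm³.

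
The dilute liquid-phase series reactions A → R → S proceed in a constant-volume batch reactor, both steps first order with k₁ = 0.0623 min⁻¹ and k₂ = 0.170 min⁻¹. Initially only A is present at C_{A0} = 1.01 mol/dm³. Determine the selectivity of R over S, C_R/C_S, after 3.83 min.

For first-order series with pure A initially, C_R(t) = k₁C_{A0}/(k₂−k₁)·(e^(−k₁t) − e^(−k₂t)).
e^(−k₁t) = e^(−0.0623×3.83) = e^(−0.2386) = 0.7877; e^(−k₂t) = e^(−0.6511) = 0.5215.
C_R = 0.0623×1.01/(0.170−0.0623) × (0.7877−0.5215) = 0.5842×0.2663 = 0.1556 mol/dm³.
C_A = C_{A0}e^(−k₁t) = 0.7956 mol/dm³, so C_S = C_{A0}−C_A−C_R = 0.05884 mol/dm³; C_R/C_S = 2.64.

2.64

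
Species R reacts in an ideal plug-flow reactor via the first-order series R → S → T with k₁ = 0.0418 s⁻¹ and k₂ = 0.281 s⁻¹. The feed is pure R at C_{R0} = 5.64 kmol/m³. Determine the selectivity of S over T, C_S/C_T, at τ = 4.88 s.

1.14

Solving the coupled first-order balances gives C_S(τ) = [k₁/(k₂−k₁)]·C_{R0}·(e^(−k₁τ) − e^(−k₂τ)).
e^(−k₁τ) = e^(−0.0418×4.88) = e^(−0.2040) = 0.8155; e^(−k₂τ) = e^(−1.371) = 0.2538.
C_S = 0.0418×5.64/(0.281−0.0418) × (0.8155−0.2538) = 0.9856×0.5617 = 0.5536 kmol/m³.
C_R = C_{R0}e^(−k₁τ) = 4.599 kmol/m³, so C_T = C_{R0}−C_R−C_S = 0.4871 kmol/m³; C_S/C_T = 1.14.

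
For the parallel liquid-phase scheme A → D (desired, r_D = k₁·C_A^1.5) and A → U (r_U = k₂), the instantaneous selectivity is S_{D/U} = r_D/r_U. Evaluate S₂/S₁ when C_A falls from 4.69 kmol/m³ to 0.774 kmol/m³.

0.0670

S_{D/U} = (k₁/k₂)·C_A^1.5, so S₂/S₁ = (C_{A,2}/C_{A,1})^1.5.
= (0.774/4.69)^1.5 = (0.1650)^1.5 = 0.0670.
Selectivity toward D falls as C_A falls — high-concentration operation is favoured.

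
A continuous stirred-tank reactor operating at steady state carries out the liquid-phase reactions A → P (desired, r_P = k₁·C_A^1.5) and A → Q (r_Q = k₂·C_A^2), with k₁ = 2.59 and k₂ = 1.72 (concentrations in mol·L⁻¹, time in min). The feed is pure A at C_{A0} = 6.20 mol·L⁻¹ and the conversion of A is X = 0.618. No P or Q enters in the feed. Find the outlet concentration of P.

Exit C_A = C_{A0}(1−X) = 6.20×0.382 = 2.368 mol·L⁻¹.
A CSTR operates uniformly at the exit composition, giving r_P = 9.440 and r_Q = 9.648 (each k·C_A^n at C_A = 2.368).
Fraction of consumed A going to P: r_P/(r_P+r_Q) = 0.4946.
C_P = 0.4946·C_{A0}·X = 0.4946×6.20×0.618 = 1.89 mol·L⁻¹.

1.89 mol·L⁻¹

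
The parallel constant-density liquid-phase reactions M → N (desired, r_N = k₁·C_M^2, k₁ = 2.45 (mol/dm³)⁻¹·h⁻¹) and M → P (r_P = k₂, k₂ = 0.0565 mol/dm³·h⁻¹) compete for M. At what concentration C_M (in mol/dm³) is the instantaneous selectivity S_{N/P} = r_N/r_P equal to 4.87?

S_{N/P} = (k₁/k₂)·C_M^2 ⇒ C_M = (S·k₂/k₁)^(0.5).
= (4.87×0.0565/2.45)^(0.5) = (0.1123)^(0.5) = 0.335 mol/dm³.

0.335 mol/dm³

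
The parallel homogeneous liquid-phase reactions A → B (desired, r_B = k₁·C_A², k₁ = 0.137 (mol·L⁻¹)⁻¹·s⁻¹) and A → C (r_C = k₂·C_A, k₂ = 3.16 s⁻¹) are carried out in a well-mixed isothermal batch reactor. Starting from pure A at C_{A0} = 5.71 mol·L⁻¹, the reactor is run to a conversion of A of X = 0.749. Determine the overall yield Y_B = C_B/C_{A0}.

0.0990

C_A = C_{A0}(1−X) = 1.433 mol·L⁻¹.
Along a PFR/batch, dC_C/dC_A = −r_C/(r_B+r_C) = −k₂/(k₂+k₁·C_A).
Integrating from C_{A0} to C_A: C_C = (3.16/0.137)·ln[(3.16+0.137·5.71)/(3.16+0.137·1.43)] = 23.07·ln(3.942/3.356) = 3.711 mol·L⁻¹.
Then C_B = (C_{A0}−C_A) − C_C = 4.277 − 3.711 = 0.5655 mol·L⁻¹.
Y_B = C_B/C_{A0} = 0.5655/5.71 = 0.0990.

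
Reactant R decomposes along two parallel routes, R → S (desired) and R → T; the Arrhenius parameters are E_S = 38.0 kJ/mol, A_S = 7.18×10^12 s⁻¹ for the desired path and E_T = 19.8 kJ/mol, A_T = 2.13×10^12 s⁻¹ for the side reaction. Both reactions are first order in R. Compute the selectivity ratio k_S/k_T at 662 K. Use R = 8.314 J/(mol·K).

Since both paths have the same order in R, the concentration cancels and S_{S/T} = k_S/k_T = (A_S/A_T)·exp[(E_T−E_S)/(RT)].
(E_T−E_S)/(RT) = (19.8−38.0)×10³/(8.314×662) = -18200/5504 = -3.307.
k_S/k_T = (7.18×10^12/2.13×10^12)·exp(-3.307) = 3.371 × 0.03663 = 0.123.

0.123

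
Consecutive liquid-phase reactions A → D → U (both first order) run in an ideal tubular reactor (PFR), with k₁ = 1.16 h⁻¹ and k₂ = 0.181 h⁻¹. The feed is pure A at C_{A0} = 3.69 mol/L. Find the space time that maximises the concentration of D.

Setting dC_D/dτ = 0 gives τ_opt = ln(k₂/k₁)/(k₂−k₁).
= ln(0.181/1.16)/(0.181−1.16) = ln(0.1560)/-0.9790 = -1.858/-0.9790 = 1.90 h.

1.90 h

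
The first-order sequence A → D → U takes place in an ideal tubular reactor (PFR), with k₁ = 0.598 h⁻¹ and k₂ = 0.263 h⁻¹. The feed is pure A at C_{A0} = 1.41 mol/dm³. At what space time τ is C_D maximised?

For first-order series the maximum of C_D occurs at τ_opt = ln(k₂/k₁)/(k₂−k₁).
= ln(0.263/0.598)/(0.263−0.598) = ln(0.4398)/-0.3350 = -0.8214/-0.3350 = 2.45 h.

2.45 h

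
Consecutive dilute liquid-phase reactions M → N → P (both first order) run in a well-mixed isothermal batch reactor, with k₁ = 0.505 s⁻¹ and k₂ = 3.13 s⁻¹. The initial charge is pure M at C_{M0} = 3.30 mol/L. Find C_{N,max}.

0.375 mol/L

For a first-order series the maximum intermediate yield is C_{N,max}/C_{M0} = (k₁/k₂)^[k₂/(k₂−k₁)].
= (0.505/3.13)^(3.13/(3.13−0.505)) = (0.1613)^(1.192) = 0.1136.
C_{N,max} = 0.1136×3.30 = 0.375 mol/L.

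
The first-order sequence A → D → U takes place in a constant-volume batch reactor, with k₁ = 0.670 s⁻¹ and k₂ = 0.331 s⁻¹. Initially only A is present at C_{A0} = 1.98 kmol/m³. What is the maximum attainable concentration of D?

0.995 kmol/m³

At the optimum, C_{D,max}/C_{A0} = (k₁/k₂)^[k₂/(k₂−k₁)].
= (0.670/0.331)^(0.331/(0.331−0.670)) = (2.024)^(-0.9764) = 0.5023.
C_{D,max} = 0.5023×1.98 = 0.995 kmol/m³.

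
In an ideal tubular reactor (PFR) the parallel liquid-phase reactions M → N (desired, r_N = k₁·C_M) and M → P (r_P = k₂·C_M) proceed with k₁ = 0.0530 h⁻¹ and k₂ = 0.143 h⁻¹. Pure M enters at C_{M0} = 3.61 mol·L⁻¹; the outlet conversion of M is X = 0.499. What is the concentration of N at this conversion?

0.487 mol·L⁻¹

C_M = C_{M0}(1−X) = 1.809 mol·L⁻¹.
Both paths are first order in M, so the instantaneous fraction to N is constant: dC_N/d(−C_M) = k₁/(k₁+k₂) = 0.2704.
C_N = 0.2704·(C_{M0}−C_M) = 0.2704×1.801 = 0.487 mol·L⁻¹.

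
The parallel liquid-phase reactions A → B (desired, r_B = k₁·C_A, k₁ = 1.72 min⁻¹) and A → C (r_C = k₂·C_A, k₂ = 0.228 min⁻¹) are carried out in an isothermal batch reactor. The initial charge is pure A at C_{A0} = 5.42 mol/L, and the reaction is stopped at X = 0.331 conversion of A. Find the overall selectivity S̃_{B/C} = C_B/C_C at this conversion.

C_A = C_{A0}(1−X) = 3.626 mol/L.
Both paths are first order in A, so the instantaneous fraction to B is constant: dC_B/d(−C_A) = k₁/(k₁+k₂) = 0.8830.
C_B = 0.8830·(C_{A0}−C_A) = 0.8830×1.794 = 1.58 mol/L.
C_C = (C_{A0}−C_A)−C_B = 0.2100 mol/L; S̃_{B/C} = 1.584/0.2100 = 7.54.

7.54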